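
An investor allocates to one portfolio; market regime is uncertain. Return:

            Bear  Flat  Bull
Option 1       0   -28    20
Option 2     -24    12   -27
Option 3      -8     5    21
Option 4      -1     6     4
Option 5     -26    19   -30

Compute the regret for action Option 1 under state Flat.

Best payoff under Flat is 19.
Regret = 19 − (-28) = 47.

47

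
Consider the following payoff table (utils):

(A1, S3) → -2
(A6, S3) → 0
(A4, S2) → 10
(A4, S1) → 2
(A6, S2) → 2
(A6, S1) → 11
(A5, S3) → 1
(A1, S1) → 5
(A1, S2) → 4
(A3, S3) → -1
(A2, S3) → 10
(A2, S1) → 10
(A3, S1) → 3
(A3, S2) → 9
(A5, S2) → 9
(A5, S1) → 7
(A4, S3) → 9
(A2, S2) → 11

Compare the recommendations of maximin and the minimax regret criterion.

maximin → A2; minimax regret → A2 (agree)

Row minima: A1=-2, A2=10, A3=-1, A4=2, A5=1, A6=0
Best worst-case = 10 → A2.
Column bests: S1=11, S2=11, S3=10.
A1 regrets: 6, 7, 12 → max 12
A2 regrets: 1, 0, 0 → max 1
A3 regrets: 8, 2, 11 → max 11
A4 regrets: 9, 1, 1 → max 9
A5 regrets: 4, 2, 9 → max 9
A6 regrets: 0, 9, 10 → max 10
Smallest max regret = 1 → A2.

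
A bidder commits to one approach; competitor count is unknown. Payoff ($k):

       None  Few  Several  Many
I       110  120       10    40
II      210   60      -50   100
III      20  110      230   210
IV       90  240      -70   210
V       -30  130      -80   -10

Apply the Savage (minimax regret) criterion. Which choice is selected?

Column bests: None=210, Few=240, Several=230, Many=210.
I regrets: 100, 120, 220, 170 → max 220
II regrets: 0, 180, 280, 110 → max 280
III regrets: 190, 130, 0, 0 → max 190
IV regrets: 120, 0, 300, 0 → max 300
V regrets: 240, 110, 310, 220 → max 310
Smallest max regret = 190 → III.

III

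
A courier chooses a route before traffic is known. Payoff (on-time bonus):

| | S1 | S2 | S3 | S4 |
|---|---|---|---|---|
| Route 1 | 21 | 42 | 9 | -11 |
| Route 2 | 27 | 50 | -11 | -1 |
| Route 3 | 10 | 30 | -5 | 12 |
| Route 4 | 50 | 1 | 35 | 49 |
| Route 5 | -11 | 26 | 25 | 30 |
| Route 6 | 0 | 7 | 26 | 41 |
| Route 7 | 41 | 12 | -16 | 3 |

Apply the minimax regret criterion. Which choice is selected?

Column bests: S1=50, S2=50, S3=35, S4=49.
Route 1 regrets: 29, 8, 26, 60 → max 60
Route 2 regrets: 23, 0, 46, 50 → max 50
Route 3 regrets: 40, 20, 40, 37 → max 40
Route 4 regrets: 0, 49, 0, 0 → max 49
Route 5 regrets: 61, 24, 10, 19 → max 61
Route 6 regrets: 50, 43, 9, 8 → max 50
Route 7 regrets: 9, 38, 51, 46 → max 51
Smallest max regret = 40 → Route 3.

Route 3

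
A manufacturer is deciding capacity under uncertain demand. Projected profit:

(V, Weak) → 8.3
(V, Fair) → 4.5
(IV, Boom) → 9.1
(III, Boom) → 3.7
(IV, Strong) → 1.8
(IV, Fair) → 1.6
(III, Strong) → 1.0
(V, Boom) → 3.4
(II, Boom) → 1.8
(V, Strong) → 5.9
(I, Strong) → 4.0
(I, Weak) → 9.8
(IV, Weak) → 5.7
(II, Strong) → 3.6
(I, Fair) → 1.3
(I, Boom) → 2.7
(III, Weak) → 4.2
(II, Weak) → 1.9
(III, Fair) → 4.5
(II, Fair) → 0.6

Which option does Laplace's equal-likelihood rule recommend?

V

Row averages: I=4.45, II=1.975, III=3.35, IV=4.55, V=5.525
Highest average = 5.525 → V.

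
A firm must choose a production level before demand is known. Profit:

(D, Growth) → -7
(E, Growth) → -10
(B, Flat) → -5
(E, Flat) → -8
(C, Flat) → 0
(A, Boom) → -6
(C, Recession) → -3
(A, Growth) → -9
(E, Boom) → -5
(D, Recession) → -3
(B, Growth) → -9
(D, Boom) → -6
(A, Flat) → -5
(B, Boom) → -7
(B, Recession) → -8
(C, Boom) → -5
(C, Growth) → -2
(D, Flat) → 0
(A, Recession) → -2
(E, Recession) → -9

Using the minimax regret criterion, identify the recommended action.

C

Column bests: Recession=-2, Flat=0, Growth=-2, Boom=-5.
A regrets: 0, 5, 7, 1 → max 7
B regrets: 6, 5, 7, 2 → max 7
C regrets: 1, 0, 0, 0 → max 1
D regrets: 1, 0, 5, 1 → max 5
E regrets: 7, 8, 8, 0 → max 8
Smallest max regret = 1 → C.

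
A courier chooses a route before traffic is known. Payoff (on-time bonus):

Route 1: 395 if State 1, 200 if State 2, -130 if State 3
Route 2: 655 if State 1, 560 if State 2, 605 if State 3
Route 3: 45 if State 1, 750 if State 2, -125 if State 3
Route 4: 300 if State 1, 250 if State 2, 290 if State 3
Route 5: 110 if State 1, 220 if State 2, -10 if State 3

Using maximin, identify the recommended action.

Row minima: Route 1=-130, Route 2=560, Route 3=-125, Route 4=250, Route 5=-10
Best worst-case = 560 → Route 2.

Route 2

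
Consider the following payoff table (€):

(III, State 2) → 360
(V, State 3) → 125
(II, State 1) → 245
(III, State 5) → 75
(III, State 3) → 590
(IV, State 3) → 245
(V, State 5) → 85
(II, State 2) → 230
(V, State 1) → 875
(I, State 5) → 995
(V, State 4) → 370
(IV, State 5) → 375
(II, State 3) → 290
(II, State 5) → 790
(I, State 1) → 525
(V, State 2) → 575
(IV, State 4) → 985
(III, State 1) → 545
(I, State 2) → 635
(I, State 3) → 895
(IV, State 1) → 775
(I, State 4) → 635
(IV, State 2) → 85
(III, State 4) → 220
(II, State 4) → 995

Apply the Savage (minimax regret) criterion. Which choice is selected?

Column bests: State 1=875, State 2=635, State 3=895, State 4=995, State 5=995.
I regrets: 350, 0, 0, 360, 0 → max 360
II regrets: 630, 405, 605, 0, 205 → max 630
III regrets: 330, 275, 305, 775, 920 → max 920
IV regrets: 100, 550, 650, 10, 620 → max 650
V regrets: 0, 60, 770, 625, 910 → max 910
Smallest max regret = 360 → I.

I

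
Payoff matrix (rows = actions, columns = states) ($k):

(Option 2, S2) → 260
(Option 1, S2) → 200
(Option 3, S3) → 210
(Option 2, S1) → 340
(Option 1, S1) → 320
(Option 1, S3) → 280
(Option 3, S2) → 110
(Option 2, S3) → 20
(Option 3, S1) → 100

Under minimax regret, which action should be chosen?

Column bests: S1=340, S2=260, S3=280.
Option 1 regrets: 20, 60, 0 → max 60
Option 2 regrets: 0, 0, 260 → max 260
Option 3 regrets: 240, 150, 70 → max 240
Smallest max regret = 60 → Option 1.

Option 1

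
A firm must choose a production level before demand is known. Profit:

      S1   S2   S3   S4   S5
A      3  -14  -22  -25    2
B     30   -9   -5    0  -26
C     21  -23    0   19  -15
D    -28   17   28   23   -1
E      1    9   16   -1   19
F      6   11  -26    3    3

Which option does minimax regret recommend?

Column bests: S1=30, S2=17, S3=28, S4=23, S5=19.
A regrets: 27, 31, 50, 48, 17 → max 50
B regrets: 0, 26, 33, 23, 45 → max 45
C regrets: 9, 40, 28, 4, 34 → max 40
D regrets: 58, 0, 0, 0, 20 → max 58
E regrets: 29, 8, 12, 24, 0 → max 29
F regrets: 24, 6, 54, 20, 16 → max 54
Smallest max regret = 29 → E.

E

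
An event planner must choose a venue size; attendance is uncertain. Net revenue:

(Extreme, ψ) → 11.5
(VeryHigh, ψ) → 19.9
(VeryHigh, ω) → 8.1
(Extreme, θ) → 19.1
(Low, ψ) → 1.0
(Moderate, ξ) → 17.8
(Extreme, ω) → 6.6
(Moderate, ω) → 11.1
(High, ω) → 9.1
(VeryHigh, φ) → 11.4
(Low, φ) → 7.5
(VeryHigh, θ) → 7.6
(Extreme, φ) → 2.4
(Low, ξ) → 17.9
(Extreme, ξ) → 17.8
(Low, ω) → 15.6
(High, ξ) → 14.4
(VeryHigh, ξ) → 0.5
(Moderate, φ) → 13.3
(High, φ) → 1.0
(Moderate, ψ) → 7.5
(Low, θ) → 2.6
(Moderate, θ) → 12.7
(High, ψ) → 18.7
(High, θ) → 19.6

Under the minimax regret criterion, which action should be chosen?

Extreme

Column bests: θ=19.6, φ=13.3, ψ=19.9, ω=15.6, ξ=17.9.
Low regrets: 17.0, 5.8, 18.9, 0.0, 0.0 → max 18.9
Moderate regrets: 6.9, 0.0, 12.4, 4.5, 0.1 → max 12.4
High regrets: 0.0, 12.3, 1.2, 6.5, 3.5 → max 12.3
VeryHigh regrets: 12.0, 1.9, 0.0, 7.5, 17.4 → max 17.4
Extreme regrets: 0.5, 10.9, 8.4, 9.0, 0.1 → max 10.9
Smallest max regret = 10.9 → Extreme.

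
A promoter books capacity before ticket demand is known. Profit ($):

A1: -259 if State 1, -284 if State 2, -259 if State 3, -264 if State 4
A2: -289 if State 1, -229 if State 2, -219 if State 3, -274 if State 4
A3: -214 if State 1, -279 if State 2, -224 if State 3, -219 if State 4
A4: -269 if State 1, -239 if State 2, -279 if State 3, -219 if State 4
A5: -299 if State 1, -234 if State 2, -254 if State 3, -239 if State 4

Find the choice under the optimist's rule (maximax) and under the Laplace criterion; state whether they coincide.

maximax → A3; laplace → A3 (agree)

Row maxima: A1=-259, A2=-219, A3=-214, A4=-219, A5=-234
Best best-case = -214 → A3.
Row averages: A1=-266.5, A2=-252.75, A3=-234, A4=-251.5, A5=-256.5
Highest average = -234 → A3.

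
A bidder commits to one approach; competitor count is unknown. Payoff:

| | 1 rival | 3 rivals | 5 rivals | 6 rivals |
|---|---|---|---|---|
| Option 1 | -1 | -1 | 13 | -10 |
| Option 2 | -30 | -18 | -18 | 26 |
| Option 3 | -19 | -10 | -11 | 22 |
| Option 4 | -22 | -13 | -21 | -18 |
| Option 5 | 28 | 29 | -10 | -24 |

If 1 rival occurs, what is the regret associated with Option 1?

29

Best payoff under 1 rival is 28.
Regret = 28 − (-1) = 29.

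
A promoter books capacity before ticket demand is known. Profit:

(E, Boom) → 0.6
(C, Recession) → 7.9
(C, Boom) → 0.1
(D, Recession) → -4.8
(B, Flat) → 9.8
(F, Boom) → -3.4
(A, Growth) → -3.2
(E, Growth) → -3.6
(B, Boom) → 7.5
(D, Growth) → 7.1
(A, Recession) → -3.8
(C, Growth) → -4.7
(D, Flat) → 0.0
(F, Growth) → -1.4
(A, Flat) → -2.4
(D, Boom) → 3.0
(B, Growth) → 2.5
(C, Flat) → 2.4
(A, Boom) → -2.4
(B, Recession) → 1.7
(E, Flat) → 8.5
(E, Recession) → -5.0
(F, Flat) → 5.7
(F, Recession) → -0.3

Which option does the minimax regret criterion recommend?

B

Column bests: Recession=7.9, Flat=9.8, Growth=7.1, Boom=7.5.
A regrets: 11.7, 12.2, 10.3, 9.9 → max 12.2
B regrets: 6.2, 0.0, 4.6, 0.0 → max 6.2
C regrets: 0.0, 7.4, 11.8, 7.4 → max 11.8
D regrets: 12.7, 9.8, 0.0, 4.5 → max 12.7
E regrets: 12.9, 1.3, 10.7, 6.9 → max 12.9
F regrets: 8.2, 4.1, 8.5, 10.9 → max 10.9
Smallest max regret = 6.2 → B.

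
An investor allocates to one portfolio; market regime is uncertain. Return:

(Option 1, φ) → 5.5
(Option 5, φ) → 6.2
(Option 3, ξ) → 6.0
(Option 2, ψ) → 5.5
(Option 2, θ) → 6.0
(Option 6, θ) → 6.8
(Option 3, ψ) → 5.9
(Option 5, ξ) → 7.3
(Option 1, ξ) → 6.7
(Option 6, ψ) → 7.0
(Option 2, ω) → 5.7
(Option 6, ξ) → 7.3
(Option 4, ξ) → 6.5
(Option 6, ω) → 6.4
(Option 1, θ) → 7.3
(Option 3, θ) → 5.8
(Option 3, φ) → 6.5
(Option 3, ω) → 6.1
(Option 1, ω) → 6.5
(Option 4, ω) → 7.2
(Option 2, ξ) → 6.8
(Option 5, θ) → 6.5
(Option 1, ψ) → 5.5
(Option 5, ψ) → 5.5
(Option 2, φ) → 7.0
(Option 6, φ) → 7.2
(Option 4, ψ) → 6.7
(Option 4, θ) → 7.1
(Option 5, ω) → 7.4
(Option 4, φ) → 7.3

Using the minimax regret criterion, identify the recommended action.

Column bests: θ=7.3, φ=7.3, ψ=7.0, ω=7.4, ξ=7.3.
Option 1 regrets: 0.0, 1.8, 1.5, 0.9, 0.6 → max 1.8
Option 2 regrets: 1.3, 0.3, 1.5, 1.7, 0.5 → max 1.7
Option 3 regrets: 1.5, 0.8, 1.1, 1.3, 1.3 → max 1.5
Option 4 regrets: 0.2, 0.0, 0.3, 0.2, 0.8 → max 0.8
Option 5 regrets: 0.8, 1.1, 1.5, 0.0, 0.0 → max 1.5
Option 6 regrets: 0.5, 0.1, 0.0, 1.0, 0.0 → max 1.0
Smallest max regret = 0.8 → Option 4.

Option 4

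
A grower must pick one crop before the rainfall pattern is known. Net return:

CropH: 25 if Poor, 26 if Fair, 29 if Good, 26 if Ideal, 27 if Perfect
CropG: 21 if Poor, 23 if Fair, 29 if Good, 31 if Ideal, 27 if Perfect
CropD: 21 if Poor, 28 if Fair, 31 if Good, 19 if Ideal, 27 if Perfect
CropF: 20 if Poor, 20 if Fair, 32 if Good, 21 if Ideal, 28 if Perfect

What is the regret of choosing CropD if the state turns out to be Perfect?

Best payoff under Perfect is 28.
Regret = 28 − 27 = 1.

1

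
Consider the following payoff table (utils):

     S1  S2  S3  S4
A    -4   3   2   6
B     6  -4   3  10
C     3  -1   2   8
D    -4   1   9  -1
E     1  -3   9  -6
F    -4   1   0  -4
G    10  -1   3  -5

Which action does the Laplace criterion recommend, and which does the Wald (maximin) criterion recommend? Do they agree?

laplace → B; maximin → C (disagree)

Row averages: A=1.75, B=3.75, C=3, D=1.25, E=0.25, F=-1.75, G=1.75
Highest average = 3.75 → B.
Row minima: A=-4, B=-4, C=-1, D=-4, E=-6, F=-4, G=-5
Best worst-case = -1 → C.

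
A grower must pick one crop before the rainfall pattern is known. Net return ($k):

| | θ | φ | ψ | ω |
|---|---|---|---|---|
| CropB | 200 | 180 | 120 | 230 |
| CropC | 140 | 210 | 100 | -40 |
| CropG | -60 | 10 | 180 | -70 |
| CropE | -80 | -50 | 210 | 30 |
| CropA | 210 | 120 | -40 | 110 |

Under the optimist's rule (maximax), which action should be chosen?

Row maxima: CropB=230, CropC=210, CropG=180, CropE=210, CropA=210
Best best-case = 230 → CropB.

CropB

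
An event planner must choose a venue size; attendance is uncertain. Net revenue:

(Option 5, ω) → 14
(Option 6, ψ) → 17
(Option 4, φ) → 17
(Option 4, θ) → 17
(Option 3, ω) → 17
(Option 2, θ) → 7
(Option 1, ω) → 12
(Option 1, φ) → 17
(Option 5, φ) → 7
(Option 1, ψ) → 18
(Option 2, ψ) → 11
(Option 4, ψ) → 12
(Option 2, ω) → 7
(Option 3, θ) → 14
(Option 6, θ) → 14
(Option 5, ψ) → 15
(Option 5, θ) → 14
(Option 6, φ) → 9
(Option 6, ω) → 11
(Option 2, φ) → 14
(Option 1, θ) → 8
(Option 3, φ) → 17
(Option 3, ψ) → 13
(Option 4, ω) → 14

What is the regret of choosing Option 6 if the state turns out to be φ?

8

Best payoff under φ is 17.
Regret = 17 − 9 = 8.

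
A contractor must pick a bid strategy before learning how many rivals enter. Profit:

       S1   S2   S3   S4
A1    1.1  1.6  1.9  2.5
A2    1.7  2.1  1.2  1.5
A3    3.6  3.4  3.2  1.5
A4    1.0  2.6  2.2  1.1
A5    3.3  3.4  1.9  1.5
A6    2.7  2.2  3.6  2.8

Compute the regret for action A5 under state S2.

0.0

Best payoff under S2 is 3.4.
Regret = 3.4 − 3.4 = 0.0.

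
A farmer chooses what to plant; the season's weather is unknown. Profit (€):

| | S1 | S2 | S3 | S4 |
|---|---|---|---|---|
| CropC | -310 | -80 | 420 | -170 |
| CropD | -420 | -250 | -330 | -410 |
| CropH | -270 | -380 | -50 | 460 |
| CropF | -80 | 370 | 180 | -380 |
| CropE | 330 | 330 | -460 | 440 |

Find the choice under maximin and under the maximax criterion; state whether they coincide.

maximin → CropC; maximax → CropH (disagree)

Row minima: CropC=-310, CropD=-420, CropH=-380, CropF=-380, CropE=-460
Best worst-case = -310 → CropC.
Row maxima: CropC=420, CropD=-250, CropH=460, CropF=370, CropE=440
Best best-case = 460 → CropH.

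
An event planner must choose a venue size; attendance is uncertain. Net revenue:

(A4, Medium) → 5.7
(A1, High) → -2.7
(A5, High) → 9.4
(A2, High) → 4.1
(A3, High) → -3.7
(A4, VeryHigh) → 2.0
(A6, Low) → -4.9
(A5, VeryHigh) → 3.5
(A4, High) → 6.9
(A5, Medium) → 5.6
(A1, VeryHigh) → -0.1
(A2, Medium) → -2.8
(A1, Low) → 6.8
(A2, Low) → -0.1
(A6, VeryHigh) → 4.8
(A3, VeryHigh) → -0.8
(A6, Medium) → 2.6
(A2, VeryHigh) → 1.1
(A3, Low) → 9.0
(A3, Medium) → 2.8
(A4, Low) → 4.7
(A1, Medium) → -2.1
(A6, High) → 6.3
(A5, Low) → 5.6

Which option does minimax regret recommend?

A5

Column bests: Low=9.0, Medium=5.7, High=9.4, VeryHigh=4.8.
A1 regrets: 2.2, 7.8, 12.1, 4.9 → max 12.1
A2 regrets: 9.1, 8.5, 5.3, 3.7 → max 9.1
A3 regrets: 0.0, 2.9, 13.1, 5.6 → max 13.1
A4 regrets: 4.3, 0.0, 2.5, 2.8 → max 4.3
A5 regrets: 3.4, 0.1, 0.0, 1.3 → max 3.4
A6 regrets: 13.9, 3.1, 3.1, 0.0 → max 13.9
Smallest max regret = 3.4 → A5.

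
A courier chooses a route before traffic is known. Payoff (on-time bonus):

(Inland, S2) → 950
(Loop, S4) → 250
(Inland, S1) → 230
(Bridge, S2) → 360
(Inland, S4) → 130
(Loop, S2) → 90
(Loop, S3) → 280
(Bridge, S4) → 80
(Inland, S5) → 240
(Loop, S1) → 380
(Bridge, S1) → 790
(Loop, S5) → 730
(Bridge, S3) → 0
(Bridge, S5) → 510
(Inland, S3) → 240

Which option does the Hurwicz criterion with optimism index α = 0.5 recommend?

Inland: 0.5·950 + 0.5·130 = 540
Bridge: 0.5·790 + 0.5·0 = 395
Loop: 0.5·730 + 0.5·90 = 410
Highest Hurwicz score = 540 → Inland.

Inland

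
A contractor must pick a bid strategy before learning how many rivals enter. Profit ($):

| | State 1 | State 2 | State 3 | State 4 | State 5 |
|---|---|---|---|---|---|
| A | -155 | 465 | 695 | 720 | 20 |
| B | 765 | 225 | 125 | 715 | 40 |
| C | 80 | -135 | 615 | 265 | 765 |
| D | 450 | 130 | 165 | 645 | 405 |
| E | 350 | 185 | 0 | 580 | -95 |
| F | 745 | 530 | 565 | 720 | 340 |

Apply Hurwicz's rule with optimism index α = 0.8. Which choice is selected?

F

A: 0.8·720 + 0.2·(-155) = 545
B: 0.8·765 + 0.2·40 = 620
C: 0.8·765 + 0.2·(-135) = 585
D: 0.8·645 + 0.2·130 = 542
E: 0.8·580 + 0.2·(-95) = 445
F: 0.8·745 + 0.2·340 = 664
Highest Hurwicz score = 664 → F.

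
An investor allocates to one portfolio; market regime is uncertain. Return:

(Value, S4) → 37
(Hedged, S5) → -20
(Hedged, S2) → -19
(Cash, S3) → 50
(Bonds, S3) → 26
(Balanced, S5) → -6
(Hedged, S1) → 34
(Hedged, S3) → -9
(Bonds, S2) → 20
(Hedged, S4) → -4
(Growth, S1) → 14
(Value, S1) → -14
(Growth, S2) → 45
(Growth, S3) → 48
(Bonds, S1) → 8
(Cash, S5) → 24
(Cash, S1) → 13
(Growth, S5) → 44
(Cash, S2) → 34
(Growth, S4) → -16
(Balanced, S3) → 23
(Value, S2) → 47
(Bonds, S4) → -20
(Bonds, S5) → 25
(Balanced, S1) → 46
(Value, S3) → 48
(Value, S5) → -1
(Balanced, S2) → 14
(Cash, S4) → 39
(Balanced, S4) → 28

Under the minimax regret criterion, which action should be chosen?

Column bests: S1=46, S2=47, S3=50, S4=39, S5=44.
Balanced regrets: 0, 33, 27, 11, 50 → max 50
Cash regrets: 33, 13, 0, 0, 20 → max 33
Growth regrets: 32, 2, 2, 55, 0 → max 55
Value regrets: 60, 0, 2, 2, 45 → max 60
Bonds regrets: 38, 27, 24, 59, 19 → max 59
Hedged regrets: 12, 66, 59, 43, 64 → max 66
Smallest max regret = 33 → Cash.

Cash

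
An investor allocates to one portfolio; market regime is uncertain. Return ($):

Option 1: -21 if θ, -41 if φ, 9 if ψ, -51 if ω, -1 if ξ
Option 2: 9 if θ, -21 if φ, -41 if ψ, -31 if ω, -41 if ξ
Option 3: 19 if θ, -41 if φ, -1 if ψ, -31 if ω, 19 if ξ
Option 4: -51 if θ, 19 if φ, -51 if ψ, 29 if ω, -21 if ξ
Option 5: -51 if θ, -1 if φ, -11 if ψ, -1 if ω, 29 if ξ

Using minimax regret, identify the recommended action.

Column bests: θ=19, φ=19, ψ=9, ω=29, ξ=29.
Option 1 regrets: 40, 60, 0, 80, 30 → max 80
Option 2 regrets: 10, 40, 50, 60, 70 → max 70
Option 3 regrets: 0, 60, 10, 60, 10 → max 60
Option 4 regrets: 70, 0, 60, 0, 50 → max 70
Option 5 regrets: 70, 20, 20, 30, 0 → max 70
Smallest max regret = 60 → Option 3.

Option 3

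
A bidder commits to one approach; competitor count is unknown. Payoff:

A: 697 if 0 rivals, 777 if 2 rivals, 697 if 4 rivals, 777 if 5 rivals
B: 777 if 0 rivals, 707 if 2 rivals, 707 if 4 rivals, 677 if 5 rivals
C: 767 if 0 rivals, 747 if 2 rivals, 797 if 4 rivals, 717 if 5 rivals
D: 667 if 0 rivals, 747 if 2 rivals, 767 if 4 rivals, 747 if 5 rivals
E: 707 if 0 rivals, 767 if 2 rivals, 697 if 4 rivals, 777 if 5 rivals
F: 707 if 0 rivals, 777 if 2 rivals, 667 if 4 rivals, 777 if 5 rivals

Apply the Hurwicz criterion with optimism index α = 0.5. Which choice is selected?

C

A: 0.5·777 + 0.5·697 = 737
B: 0.5·777 + 0.5·677 = 727
C: 0.5·797 + 0.5·717 = 757
D: 0.5·767 + 0.5·667 = 717
E: 0.5·777 + 0.5·697 = 737
F: 0.5·777 + 0.5·667 = 722
Highest Hurwicz score = 757 → C.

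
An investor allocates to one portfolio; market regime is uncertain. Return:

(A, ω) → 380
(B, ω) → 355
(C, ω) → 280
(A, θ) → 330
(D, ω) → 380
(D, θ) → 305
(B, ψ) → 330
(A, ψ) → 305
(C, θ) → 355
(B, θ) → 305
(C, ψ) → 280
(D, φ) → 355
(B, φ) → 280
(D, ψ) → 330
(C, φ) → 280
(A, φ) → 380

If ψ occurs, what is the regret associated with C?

Best payoff under ψ is 330.
Regret = 330 − 280 = 50.

50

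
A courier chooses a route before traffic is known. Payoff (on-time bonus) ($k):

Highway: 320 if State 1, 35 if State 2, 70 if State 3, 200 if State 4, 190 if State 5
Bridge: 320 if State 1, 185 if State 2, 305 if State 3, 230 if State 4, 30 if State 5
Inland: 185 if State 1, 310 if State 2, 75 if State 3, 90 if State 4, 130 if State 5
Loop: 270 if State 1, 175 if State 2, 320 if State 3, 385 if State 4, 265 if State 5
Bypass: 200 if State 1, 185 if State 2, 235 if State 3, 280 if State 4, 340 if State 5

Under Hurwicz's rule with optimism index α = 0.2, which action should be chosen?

Loop

Highway: 0.2·320 + 0.8·35 = 92
Bridge: 0.2·320 + 0.8·30 = 88
Inland: 0.2·310 + 0.8·75 = 122
Loop: 0.2·385 + 0.8·175 = 217
Bypass: 0.2·340 + 0.8·185 = 216
Highest Hurwicz score = 217 → Loop.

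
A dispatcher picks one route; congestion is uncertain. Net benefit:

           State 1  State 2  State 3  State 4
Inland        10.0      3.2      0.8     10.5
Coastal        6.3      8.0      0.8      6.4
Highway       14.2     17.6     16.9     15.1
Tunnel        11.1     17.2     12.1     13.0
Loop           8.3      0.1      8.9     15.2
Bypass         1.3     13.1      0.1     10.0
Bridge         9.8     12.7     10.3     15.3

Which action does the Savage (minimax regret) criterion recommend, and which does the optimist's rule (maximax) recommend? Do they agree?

minimax regret → Highway; maximax → Highway (agree)

Column bests: State 1=14.2, State 2=17.6, State 3=16.9, State 4=15.3.
Inland regrets: 4.2, 14.4, 16.1, 4.8 → max 16.1
Coastal regrets: 7.9, 9.6, 16.1, 8.9 → max 16.1
Highway regrets: 0.0, 0.0, 0.0, 0.2 → max 0.2
Tunnel regrets: 3.1, 0.4, 4.8, 2.3 → max 4.8
Loop regrets: 5.9, 17.5, 8.0, 0.1 → max 17.5
Bypass regrets: 12.9, 4.5, 16.8, 5.3 → max 16.8
Bridge regrets: 4.4, 4.9, 6.6, 0.0 → max 6.6
Smallest max regret = 0.2 → Highway.
Row maxima: Inland=10.5, Coastal=8.0, Highway=17.6, Tunnel=17.2, Loop=15.2, Bypass=13.1, Bridge=15.3
Best best-case = 17.6 → Highway.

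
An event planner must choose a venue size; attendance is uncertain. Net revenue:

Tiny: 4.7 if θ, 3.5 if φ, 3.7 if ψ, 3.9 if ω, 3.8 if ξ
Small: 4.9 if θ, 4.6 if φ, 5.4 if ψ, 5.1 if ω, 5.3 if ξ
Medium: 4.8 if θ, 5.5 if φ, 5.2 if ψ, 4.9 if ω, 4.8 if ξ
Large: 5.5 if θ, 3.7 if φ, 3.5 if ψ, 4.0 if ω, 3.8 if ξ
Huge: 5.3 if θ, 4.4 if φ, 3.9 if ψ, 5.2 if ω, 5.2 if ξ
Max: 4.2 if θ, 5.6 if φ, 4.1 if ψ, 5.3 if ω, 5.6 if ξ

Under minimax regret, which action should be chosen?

Medium

Column bests: θ=5.5, φ=5.6, ψ=5.4, ω=5.3, ξ=5.6.
Tiny regrets: 0.8, 2.1, 1.7, 1.4, 1.8 → max 2.1
Small regrets: 0.6, 1.0, 0.0, 0.2, 0.3 → max 1.0
Medium regrets: 0.7, 0.1, 0.2, 0.4, 0.8 → max 0.8
Large regrets: 0.0, 1.9, 1.9, 1.3, 1.8 → max 1.9
Huge regrets: 0.2, 1.2, 1.5, 0.1, 0.4 → max 1.5
Max regrets: 1.3, 0.0, 1.3, 0.0, 0.0 → max 1.3
Smallest max regret = 0.8 → Medium.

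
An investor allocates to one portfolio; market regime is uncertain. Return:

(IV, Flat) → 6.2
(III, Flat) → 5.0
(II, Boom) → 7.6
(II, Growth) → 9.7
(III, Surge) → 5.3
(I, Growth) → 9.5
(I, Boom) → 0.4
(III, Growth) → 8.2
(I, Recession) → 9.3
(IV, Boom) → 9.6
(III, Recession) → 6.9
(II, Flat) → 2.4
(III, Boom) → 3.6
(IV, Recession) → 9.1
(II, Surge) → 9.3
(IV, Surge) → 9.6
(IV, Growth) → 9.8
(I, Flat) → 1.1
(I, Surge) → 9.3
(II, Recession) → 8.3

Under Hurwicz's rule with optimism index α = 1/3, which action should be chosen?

IV

I: 1/3·9.5 + 2/3·0.4 = 103/30
II: 1/3·9.7 + 2/3·2.4 = 29/6
III: 1/3·8.2 + 2/3·3.6 = 77/15
IV: 1/3·9.8 + 2/3·6.2 = 7.4
Highest Hurwicz score = 7.4 → IV.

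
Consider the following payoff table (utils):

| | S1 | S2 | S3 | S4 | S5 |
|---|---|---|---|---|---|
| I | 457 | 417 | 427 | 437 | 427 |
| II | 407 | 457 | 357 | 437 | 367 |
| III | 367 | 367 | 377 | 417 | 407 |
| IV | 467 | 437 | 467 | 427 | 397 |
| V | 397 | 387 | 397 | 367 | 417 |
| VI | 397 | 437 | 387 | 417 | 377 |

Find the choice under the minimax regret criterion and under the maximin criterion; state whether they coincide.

Column bests: S1=467, S2=457, S3=467, S4=437, S5=427.
I regrets: 10, 40, 40, 0, 0 → max 40
II regrets: 60, 0, 110, 0, 60 → max 110
III regrets: 100, 90, 90, 20, 20 → max 100
IV regrets: 0, 20, 0, 10, 30 → max 30
V regrets: 70, 70, 70, 70, 10 → max 70
VI regrets: 70, 20, 80, 20, 50 → max 80
Smallest max regret = 30 → IV.
Row minima: I=417, II=357, III=367, IV=397, V=367, VI=377
Best worst-case = 417 → I.

minimax regret → IV; maximin → I (disagree)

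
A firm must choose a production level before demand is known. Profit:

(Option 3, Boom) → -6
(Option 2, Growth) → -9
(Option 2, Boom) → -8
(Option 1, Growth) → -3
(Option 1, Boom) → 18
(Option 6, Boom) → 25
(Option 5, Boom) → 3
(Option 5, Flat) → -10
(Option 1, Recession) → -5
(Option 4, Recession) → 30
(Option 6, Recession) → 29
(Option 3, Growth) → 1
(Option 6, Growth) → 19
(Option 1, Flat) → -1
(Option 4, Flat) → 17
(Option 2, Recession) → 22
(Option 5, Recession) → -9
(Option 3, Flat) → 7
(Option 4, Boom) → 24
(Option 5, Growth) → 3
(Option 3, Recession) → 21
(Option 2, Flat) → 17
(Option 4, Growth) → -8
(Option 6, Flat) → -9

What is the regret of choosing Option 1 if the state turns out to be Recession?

Best payoff under Recession is 30.
Regret = 30 − (-5) = 35.

35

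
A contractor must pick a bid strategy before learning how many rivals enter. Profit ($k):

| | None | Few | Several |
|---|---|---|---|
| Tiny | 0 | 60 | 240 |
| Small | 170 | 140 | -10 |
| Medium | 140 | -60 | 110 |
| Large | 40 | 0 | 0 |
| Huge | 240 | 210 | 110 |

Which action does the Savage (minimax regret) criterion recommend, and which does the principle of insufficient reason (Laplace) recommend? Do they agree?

minimax regret → Huge; laplace → Huge (agree)

Column bests: None=240, Few=210, Several=240.
Tiny regrets: 240, 150, 0 → max 240
Small regrets: 70, 70, 250 → max 250
Medium regrets: 100, 270, 130 → max 270
Large regrets: 200, 210, 240 → max 240
Huge regrets: 0, 0, 130 → max 130
Smallest max regret = 130 → Huge.
Row averages: Tiny=100, Small=100, Medium=190/3, Large=40/3, Huge=560/3
Highest average = 560/3 → Huge.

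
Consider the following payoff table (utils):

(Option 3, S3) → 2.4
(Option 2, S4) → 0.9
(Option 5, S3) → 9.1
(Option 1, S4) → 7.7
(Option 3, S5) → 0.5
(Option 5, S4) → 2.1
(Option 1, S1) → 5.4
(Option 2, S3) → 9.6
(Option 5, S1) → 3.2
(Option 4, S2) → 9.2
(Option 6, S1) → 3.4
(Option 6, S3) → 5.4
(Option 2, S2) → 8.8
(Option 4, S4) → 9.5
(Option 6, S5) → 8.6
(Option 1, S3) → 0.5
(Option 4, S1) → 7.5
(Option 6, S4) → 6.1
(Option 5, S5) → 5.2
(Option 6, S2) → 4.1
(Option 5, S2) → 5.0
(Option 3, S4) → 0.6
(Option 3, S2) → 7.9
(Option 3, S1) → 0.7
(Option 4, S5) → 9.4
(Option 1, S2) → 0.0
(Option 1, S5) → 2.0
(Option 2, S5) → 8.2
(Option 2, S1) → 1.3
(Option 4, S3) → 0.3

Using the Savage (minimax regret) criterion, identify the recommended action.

Column bests: S1=7.5, S2=9.2, S3=9.6, S4=9.5, S5=9.4.
Option 1 regrets: 2.1, 9.2, 9.1, 1.8, 7.4 → max 9.2
Option 2 regrets: 6.2, 0.4, 0.0, 8.6, 1.2 → max 8.6
Option 3 regrets: 6.8, 1.3, 7.2, 8.9, 8.9 → max 8.9
Option 4 regrets: 0.0, 0.0, 9.3, 0.0, 0.0 → max 9.3
Option 5 regrets: 4.3, 4.2, 0.5, 7.4, 4.2 → max 7.4
Option 6 regrets: 4.1, 5.1, 4.2, 3.4, 0.8 → max 5.1
Smallest max regret = 5.1 → Option 6.

Option 6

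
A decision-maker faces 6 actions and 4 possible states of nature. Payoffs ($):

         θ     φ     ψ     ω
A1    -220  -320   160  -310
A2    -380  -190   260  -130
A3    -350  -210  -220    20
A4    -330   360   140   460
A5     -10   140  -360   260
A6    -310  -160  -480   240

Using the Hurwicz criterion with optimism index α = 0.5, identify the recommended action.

A1: 0.5·160 + 0.5·(-320) = -80
A2: 0.5·260 + 0.5·(-380) = -60
A3: 0.5·20 + 0.5·(-350) = -165
A4: 0.5·460 + 0.5·(-330) = 65
A5: 0.5·260 + 0.5·(-360) = -50
A6: 0.5·240 + 0.5·(-480) = -120
Highest Hurwicz score = 65 → A4.

A4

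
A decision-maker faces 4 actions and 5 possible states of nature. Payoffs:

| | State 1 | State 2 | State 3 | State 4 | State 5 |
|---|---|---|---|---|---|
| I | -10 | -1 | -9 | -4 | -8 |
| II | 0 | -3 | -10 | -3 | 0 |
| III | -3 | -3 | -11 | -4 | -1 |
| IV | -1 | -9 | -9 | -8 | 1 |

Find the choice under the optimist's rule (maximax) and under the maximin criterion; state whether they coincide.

maximax → IV; maximin → IV (agree)

Row maxima: I=-1, II=0, III=-1, IV=1
Best best-case = 1 → IV.
Row minima: I=-10, II=-10, III=-11, IV=-9
Best worst-case = -9 → IV.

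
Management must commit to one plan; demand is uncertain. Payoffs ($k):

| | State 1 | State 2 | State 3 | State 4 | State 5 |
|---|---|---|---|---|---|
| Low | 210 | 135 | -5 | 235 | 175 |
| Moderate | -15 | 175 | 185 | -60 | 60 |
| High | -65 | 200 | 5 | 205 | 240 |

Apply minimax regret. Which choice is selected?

Low

Column bests: State 1=210, State 2=200, State 3=185, State 4=235, State 5=240.
Low regrets: 0, 65, 190, 0, 65 → max 190
Moderate regrets: 225, 25, 0, 295, 180 → max 295
High regrets: 275, 0, 180, 30, 0 → max 275
Smallest max regret = 190 → Low.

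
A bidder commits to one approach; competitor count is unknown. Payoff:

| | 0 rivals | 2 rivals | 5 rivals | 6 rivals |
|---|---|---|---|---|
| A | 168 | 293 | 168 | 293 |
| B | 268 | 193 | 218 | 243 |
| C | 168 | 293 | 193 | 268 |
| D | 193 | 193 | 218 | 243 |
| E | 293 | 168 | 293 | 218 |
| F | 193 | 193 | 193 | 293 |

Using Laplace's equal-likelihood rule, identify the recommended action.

E

Row averages: A=230.5, B=230.5, C=230.5, D=211.75, E=243, F=218
Highest average = 243 → E.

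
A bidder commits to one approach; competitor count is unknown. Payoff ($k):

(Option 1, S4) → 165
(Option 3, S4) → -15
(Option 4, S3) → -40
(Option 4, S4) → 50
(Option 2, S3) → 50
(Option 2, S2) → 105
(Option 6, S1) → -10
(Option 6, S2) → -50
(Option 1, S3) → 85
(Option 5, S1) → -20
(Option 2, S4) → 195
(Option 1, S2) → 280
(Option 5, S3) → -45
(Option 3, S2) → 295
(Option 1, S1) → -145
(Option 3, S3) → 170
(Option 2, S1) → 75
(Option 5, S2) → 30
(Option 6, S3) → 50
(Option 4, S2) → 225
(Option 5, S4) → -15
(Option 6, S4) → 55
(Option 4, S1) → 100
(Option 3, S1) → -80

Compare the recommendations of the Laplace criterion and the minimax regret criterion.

laplace → Option 2; minimax regret → Option 2 (agree)

Row averages: Option 1=96.25, Option 2=106.25, Option 3=92.5, Option 4=83.75, Option 5=-12.5, Option 6=11.25
Highest average = 106.25 → Option 2.
Column bests: S1=100, S2=295, S3=170, S4=195.
Option 1 regrets: 245, 15, 85, 30 → max 245
Option 2 regrets: 25, 190, 120, 0 → max 190
Option 3 regrets: 180, 0, 0, 210 → max 210
Option 4 regrets: 0, 70, 210, 145 → max 210
Option 5 regrets: 120, 265, 215, 210 → max 265
Option 6 regrets: 110, 345, 120, 140 → max 345
Smallest max regret = 190 → Option 2.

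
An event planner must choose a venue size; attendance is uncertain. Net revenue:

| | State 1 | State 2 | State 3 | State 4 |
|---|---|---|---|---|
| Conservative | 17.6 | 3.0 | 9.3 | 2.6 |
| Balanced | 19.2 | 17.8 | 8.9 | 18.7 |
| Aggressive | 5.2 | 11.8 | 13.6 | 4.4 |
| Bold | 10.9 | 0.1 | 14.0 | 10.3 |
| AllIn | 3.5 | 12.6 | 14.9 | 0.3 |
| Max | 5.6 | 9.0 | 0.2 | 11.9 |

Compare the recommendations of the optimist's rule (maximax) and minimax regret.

Row maxima: Conservative=17.6, Balanced=19.2, Aggressive=13.6, Bold=14.0, AllIn=14.9, Max=11.9
Best best-case = 19.2 → Balanced.
Column bests: State 1=19.2, State 2=17.8, State 3=14.9, State 4=18.7.
Conservative regrets: 1.6, 14.8, 5.6, 16.1 → max 16.1
Balanced regrets: 0.0, 0.0, 6.0, 0.0 → max 6.0
Aggressive regrets: 14.0, 6.0, 1.3, 14.3 → max 14.3
Bold regrets: 8.3, 17.7, 0.9, 8.4 → max 17.7
AllIn regrets: 15.7, 5.2, 0.0, 18.4 → max 18.4
Max regrets: 13.6, 8.8, 14.7, 6.8 → max 14.7
Smallest max regret = 6.0 → Balanced.

maximax → Balanced; minimax regret → Balanced (agree)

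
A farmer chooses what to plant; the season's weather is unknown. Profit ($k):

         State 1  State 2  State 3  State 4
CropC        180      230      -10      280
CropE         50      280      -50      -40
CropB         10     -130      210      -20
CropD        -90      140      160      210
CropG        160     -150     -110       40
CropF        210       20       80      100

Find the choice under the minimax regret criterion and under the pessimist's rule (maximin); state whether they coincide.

minimax regret → CropC; maximin → CropF (disagree)

Column bests: State 1=210, State 2=280, State 3=210, State 4=280.
CropC regrets: 30, 50, 220, 0 → max 220
CropE regrets: 160, 0, 260, 320 → max 320
CropB regrets: 200, 410, 0, 300 → max 410
CropD regrets: 300, 140, 50, 70 → max 300
CropG regrets: 50, 430, 320, 240 → max 430
CropF regrets: 0, 260, 130, 180 → max 260
Smallest max regret = 220 → CropC.
Row minima: CropC=-10, CropE=-50, CropB=-130, CropD=-90, CropG=-150, CropF=20
Best worst-case = 20 → CropF.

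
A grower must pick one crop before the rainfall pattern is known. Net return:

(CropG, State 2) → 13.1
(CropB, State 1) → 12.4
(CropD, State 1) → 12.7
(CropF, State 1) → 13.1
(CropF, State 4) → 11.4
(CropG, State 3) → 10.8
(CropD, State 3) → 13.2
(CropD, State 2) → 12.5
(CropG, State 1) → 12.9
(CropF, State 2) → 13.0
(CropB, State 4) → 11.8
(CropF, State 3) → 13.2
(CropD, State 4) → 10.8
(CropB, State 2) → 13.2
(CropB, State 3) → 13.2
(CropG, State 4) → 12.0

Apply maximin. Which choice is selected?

Row minima: CropB=11.8, CropF=11.4, CropD=10.8, CropG=10.8
Best worst-case = 11.8 → CropB.

CropB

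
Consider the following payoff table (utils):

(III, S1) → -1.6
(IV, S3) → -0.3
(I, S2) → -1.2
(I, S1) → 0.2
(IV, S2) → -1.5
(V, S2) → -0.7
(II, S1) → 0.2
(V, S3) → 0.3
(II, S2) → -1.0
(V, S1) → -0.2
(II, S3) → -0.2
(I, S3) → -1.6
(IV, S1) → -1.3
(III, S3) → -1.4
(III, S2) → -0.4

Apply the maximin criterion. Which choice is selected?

V

Row minima: I=-1.6, II=-1.0, III=-1.6, IV=-1.5, V=-0.7
Best worst-case = -0.7 → V.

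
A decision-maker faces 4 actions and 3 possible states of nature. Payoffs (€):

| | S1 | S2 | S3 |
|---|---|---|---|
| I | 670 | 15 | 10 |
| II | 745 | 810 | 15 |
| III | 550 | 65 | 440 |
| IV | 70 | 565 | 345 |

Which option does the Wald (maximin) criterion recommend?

Row minima: I=10, II=15, III=65, IV=70
Best worst-case = 70 → IV.

IV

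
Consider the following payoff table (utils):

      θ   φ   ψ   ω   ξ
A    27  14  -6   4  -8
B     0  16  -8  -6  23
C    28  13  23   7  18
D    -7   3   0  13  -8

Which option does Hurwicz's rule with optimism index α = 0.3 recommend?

A: 0.3·27 + 0.7·(-8) = 2.5
B: 0.3·23 + 0.7·(-8) = 1.3
C: 0.3·28 + 0.7·7 = 13.3
D: 0.3·13 + 0.7·(-8) = -1.7
Highest Hurwicz score = 13.3 → C.

C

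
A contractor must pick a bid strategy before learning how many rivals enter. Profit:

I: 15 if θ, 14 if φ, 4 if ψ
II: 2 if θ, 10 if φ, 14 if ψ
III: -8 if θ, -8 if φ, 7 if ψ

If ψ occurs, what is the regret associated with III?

7

Best payoff under ψ is 14.
Regret = 14 − 7 = 7.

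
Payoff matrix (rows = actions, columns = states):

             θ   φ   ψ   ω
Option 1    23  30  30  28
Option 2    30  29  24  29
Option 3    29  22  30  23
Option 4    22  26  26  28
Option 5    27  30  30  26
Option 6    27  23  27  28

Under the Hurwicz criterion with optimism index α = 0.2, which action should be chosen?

Option 1: 0.2·30 + 0.8·23 = 24.4
Option 2: 0.2·30 + 0.8·24 = 25.2
Option 3: 0.2·30 + 0.8·22 = 23.6
Option 4: 0.2·28 + 0.8·22 = 23.2
Option 5: 0.2·30 + 0.8·26 = 26.8
Option 6: 0.2·28 + 0.8·23 = 24
Highest Hurwicz score = 26.8 → Option 5.

Option 5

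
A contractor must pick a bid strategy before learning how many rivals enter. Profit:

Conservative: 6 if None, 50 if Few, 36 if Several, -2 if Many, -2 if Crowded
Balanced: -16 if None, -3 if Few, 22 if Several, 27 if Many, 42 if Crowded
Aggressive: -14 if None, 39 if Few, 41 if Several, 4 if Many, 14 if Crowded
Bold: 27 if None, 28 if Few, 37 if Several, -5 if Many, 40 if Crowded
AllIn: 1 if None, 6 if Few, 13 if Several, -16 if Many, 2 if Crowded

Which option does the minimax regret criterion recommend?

Column bests: None=27, Few=50, Several=41, Many=27, Crowded=42.
Conservative regrets: 21, 0, 5, 29, 44 → max 44
Balanced regrets: 43, 53, 19, 0, 0 → max 53
Aggressive regrets: 41, 11, 0, 23, 28 → max 41
Bold regrets: 0, 22, 4, 32, 2 → max 32
AllIn regrets: 26, 44, 28, 43, 40 → max 44
Smallest max regret = 32 → Bold.

Bold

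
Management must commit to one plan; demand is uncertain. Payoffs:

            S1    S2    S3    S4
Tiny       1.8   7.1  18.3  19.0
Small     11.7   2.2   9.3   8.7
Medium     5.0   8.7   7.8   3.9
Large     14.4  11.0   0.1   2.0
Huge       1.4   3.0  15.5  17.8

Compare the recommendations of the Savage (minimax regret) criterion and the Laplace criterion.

minimax regret → Small; laplace → Tiny (disagree)

Column bests: S1=14.4, S2=11.0, S3=18.3, S4=19.0.
Tiny regrets: 12.6, 3.9, 0.0, 0.0 → max 12.6
Small regrets: 2.7, 8.8, 9.0, 10.3 → max 10.3
Medium regrets: 9.4, 2.3, 10.5, 15.1 → max 15.1
Large regrets: 0.0, 0.0, 18.2, 17.0 → max 18.2
Huge regrets: 13.0, 8.0, 2.8, 1.2 → max 13.0
Smallest max regret = 10.3 → Small.
Row averages: Tiny=11.55, Small=7.975, Medium=6.35, Large=6.875, Huge=9.425
Highest average = 11.55 → Tiny.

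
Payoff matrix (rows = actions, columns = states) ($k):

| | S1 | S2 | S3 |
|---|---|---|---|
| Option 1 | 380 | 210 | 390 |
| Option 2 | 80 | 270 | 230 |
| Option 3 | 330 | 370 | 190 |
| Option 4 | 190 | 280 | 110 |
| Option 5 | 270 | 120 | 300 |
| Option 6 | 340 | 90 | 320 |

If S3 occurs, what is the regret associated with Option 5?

90

Best payoff under S3 is 390.
Regret = 390 − 300 = 90.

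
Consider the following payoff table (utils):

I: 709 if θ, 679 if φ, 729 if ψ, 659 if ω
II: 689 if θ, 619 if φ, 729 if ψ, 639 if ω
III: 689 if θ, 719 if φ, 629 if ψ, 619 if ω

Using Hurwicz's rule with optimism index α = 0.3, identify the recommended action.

I

I: 0.3·729 + 0.7·659 = 680
II: 0.3·729 + 0.7·619 = 652
III: 0.3·719 + 0.7·619 = 649
Highest Hurwicz score = 680 → I.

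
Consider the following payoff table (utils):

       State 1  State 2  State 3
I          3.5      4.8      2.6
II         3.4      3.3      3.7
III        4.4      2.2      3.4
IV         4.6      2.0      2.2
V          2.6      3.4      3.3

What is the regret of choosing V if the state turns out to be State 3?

Best payoff under State 3 is 3.7.
Regret = 3.7 − 3.3 = 0.4.

0.4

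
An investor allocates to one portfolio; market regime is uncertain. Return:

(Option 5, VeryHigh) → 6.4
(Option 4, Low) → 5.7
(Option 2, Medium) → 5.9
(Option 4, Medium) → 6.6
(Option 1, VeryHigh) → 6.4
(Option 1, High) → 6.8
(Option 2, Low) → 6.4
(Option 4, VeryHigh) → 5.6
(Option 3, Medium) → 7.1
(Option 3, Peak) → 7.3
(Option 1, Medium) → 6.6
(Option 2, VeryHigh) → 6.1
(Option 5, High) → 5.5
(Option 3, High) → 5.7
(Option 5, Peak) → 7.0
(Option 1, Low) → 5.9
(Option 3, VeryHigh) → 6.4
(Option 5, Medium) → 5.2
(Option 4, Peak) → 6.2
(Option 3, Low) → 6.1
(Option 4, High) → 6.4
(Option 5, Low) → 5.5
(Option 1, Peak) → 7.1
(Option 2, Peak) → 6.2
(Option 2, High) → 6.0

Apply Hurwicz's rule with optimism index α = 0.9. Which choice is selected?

Option 3

Option 1: 0.9·7.1 + 0.1·5.9 = 6.98
Option 2: 0.9·6.4 + 0.1·5.9 = 6.35
Option 3: 0.9·7.3 + 0.1·5.7 = 7.14
Option 4: 0.9·6.6 + 0.1·5.6 = 6.5
Option 5: 0.9·7.0 + 0.1·5.2 = 6.82
Highest Hurwicz score = 7.14 → Option 3.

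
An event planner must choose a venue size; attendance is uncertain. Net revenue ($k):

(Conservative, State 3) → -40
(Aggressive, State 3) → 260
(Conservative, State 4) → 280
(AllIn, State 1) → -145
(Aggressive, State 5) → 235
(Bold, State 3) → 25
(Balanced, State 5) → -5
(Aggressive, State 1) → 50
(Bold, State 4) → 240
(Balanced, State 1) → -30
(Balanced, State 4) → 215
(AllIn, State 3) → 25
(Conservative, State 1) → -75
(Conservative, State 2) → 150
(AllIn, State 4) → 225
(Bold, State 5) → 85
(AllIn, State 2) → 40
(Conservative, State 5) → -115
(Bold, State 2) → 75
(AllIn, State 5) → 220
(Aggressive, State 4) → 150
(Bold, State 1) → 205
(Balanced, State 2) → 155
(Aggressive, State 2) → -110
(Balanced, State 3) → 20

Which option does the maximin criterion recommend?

Row minima: Conservative=-115, Balanced=-30, Aggressive=-110, Bold=25, AllIn=-145
Best worst-case = 25 → Bold.

Bold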